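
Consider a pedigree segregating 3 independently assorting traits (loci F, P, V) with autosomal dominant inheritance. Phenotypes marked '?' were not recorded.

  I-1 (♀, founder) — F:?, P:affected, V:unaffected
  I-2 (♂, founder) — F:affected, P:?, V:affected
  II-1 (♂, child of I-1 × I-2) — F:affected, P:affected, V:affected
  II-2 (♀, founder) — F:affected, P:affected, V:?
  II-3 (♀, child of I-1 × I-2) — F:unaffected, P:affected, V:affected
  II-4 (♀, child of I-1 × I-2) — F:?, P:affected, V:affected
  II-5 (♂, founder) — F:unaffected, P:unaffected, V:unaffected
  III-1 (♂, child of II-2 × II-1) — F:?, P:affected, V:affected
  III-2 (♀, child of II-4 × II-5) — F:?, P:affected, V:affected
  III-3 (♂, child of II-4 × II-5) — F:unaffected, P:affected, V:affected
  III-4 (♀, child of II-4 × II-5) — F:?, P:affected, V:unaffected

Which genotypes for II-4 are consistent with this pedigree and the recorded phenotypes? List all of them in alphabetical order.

II-4 ∈ {Ff PP Vv, Ff Pp Vv, ff PP Vv, ff Pp Vv}

F/I-1 ? ·: ff|Ff
F/I-2 aff ·: Ff
F/II-1 aff I-1×I-2: Ff|FF
F/II-2 aff ·: Ff|FF
F/II-3 un I-1×I-2: ff
F/II-4 ? I-1×I-2: ff|Ff
F/II-5 un ·: ff
F/III-1 ? II-2×II-1: ff|Ff|FF
F/III-2 ? II-4×II-5: ff|Ff
F/III-3 un II-4×II-5: ff
F/III-4 ? II-4×II-5: ff|Ff
⇒ F over [I-1,I-2,II-1,II-2,II-3,II-4,II-5,III-1,III-2,III-3,III-4]: 65 consistent
P/I-1 aff ·: Pp|PP
P/I-2 ? ·: pp|Pp|PP
P/II-1 aff I-1×I-2: Pp|PP
P/II-2 aff ·: Pp|PP
P/II-3 aff I-1×I-2: Pp|PP
P/II-4 aff I-1×I-2: Pp|PP
P/II-5 un ·: pp
P/III-1 aff II-2×II-1: Pp|PP
P/III-2 aff II-4×II-5: Pp
P/III-3 aff II-4×II-5: Pp
P/III-4 aff II-4×II-5: Pp
⇒ P over [I-1,I-2,II-1,II-2,II-3,II-4,II-5,III-1,III-2,III-3,III-4]: 95 consistent
V/I-1 un ·: vv
V/I-2 aff ·: Vv|VV
V/II-1 aff I-1×I-2: Vv
V/II-2 ? ·: vv|Vv|VV
V/II-3 aff I-1×I-2: Vv
V/II-4 aff I-1×I-2: Vv
V/II-5 un ·: vv
V/III-1 aff II-2×II-1: Vv|VV
V/III-2 aff II-4×II-5: Vv
V/III-3 aff II-4×II-5: Vv
V/III-4 un II-4×II-5: vv
⇒ V over [I-1,I-2,II-1,II-2,II-3,II-4,II-5,III-1,III-2,III-3,III-4]: 10 consistent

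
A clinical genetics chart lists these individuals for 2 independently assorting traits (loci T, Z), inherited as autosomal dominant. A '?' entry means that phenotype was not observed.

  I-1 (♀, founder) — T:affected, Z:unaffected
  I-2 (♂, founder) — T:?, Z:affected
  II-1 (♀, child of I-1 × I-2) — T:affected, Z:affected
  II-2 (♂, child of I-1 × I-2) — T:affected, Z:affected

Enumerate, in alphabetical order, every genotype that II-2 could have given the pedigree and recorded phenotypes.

T/I-1 aff ·: Tt|TT
T/I-2 ? ·: tt|Tt|TT
T/II-1 aff I-1×I-2: Tt|TT
T/II-2 aff I-1×I-2: Tt|TT
⇒ T over [I-1,I-2,II-1,II-2]: 15 consistent
Z/I-1 un ·: zz
Z/I-2 aff ·: Zz|ZZ
Z/II-1 aff I-1×I-2: Zz
Z/II-2 aff I-1×I-2: Zz
⇒ Z over [I-1,I-2,II-1,II-2]: 2 consistent

II-2 ∈ {TT Zz, Tt Zz}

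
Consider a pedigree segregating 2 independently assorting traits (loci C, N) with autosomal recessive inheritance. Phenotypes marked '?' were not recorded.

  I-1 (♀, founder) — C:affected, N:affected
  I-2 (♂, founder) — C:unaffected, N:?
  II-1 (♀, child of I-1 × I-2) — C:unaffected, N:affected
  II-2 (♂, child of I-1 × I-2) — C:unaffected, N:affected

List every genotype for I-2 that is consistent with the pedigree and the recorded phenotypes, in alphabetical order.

I-2 ∈ {CC Nn, CC nn, Cc Nn, Cc nn}

C/I-1 aff ·: cc
C/I-2 un ·: CC|Cc
C/II-1 un I-1×I-2: Cc
C/II-2 un I-1×I-2: Cc
⇒ C over [I-1,I-2,II-1,II-2]: 2 consistent
N/I-1 aff ·: nn
N/I-2 ? ·: Nn|nn
N/II-1 aff I-1×I-2: nn
N/II-2 aff I-1×I-2: nn
⇒ N over [I-1,I-2,II-1,II-2]: 2 consistent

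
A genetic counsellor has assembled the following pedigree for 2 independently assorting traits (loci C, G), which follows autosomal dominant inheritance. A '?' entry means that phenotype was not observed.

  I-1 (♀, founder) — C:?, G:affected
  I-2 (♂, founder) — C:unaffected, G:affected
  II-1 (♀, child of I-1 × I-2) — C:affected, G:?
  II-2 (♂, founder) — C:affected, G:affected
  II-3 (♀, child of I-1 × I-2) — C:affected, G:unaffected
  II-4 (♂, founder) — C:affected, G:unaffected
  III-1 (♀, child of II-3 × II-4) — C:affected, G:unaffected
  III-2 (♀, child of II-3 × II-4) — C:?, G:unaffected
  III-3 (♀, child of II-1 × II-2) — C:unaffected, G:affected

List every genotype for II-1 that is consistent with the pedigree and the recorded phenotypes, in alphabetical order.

II-1 ∈ {Cc GG, Cc Gg, Cc gg}

C/I-1 ? ·: Cc|CC
C/I-2 un ·: cc
C/II-1 aff I-1×I-2: Cc
C/II-2 aff ·: Cc
C/II-3 aff I-1×I-2: Cc
C/II-4 aff ·: Cc|CC
C/III-1 aff II-3×II-4: Cc|CC
C/III-2 ? II-3×II-4: cc|Cc|CC
C/III-3 un II-1×II-2: cc
⇒ C over [I-1,I-2,II-1,II-2,II-3,II-4,III-1,III-2,III-3]: 20 consistent
G/I-1 aff ·: Gg
G/I-2 aff ·: Gg
G/II-1 ? I-1×I-2: gg|Gg|GG
G/II-2 aff ·: Gg|GG
G/II-3 un I-1×I-2: gg
G/II-4 un ·: gg
G/III-1 un II-3×II-4: gg
G/III-2 un II-3×II-4: gg
G/III-3 aff II-1×II-2: Gg|GG
⇒ G over [I-1,I-2,II-1,II-2,II-3,II-4,III-1,III-2,III-3]: 9 consistent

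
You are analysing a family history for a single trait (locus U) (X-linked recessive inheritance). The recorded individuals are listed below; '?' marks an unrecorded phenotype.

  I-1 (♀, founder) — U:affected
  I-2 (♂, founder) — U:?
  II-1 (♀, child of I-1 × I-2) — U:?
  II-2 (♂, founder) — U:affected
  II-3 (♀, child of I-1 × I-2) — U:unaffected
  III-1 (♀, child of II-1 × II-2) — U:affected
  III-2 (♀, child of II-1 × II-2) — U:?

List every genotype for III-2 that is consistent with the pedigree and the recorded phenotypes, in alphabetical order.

III-2 ∈ {X^UX^u, X^uX^u}

U/I-1 aff ·: X^uX^u
U/I-2 ? ·: X^UY
U/II-1 ? I-1×I-2: X^UX^u
U/II-2 aff ·: X^uY
U/II-3 un I-1×I-2: X^UX^u
U/III-1 aff II-1×II-2: X^uX^u
U/III-2 ? II-1×II-2: X^UX^u|X^uX^u
⇒ U over [I-1,I-2,II-1,II-2,II-3,III-1,III-2]: 2 consistent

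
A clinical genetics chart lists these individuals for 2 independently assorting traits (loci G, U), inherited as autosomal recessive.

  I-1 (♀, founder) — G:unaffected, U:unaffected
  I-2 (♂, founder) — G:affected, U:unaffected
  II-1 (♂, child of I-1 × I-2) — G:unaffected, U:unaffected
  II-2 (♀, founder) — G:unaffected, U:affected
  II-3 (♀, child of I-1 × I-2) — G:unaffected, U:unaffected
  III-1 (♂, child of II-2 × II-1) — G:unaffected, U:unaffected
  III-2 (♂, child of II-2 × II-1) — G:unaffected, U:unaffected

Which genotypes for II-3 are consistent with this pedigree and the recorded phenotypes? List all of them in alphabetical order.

II-3 ∈ {Gg UU, Gg Uu}

G/I-1 un ·: GG|Gg
G/I-2 aff ·: gg
G/II-1 un I-1×I-2: Gg
G/II-2 un ·: GG|Gg
G/II-3 un I-1×I-2: Gg
G/III-1 un II-2×II-1: GG|Gg
G/III-2 un II-2×II-1: GG|Gg
⇒ G over [I-1,I-2,II-1,II-2,II-3,III-1,III-2]: 16 consistent
U/I-1 un ·: UU|Uu
U/I-2 un ·: UU|Uu
U/II-1 un I-1×I-2: UU|Uu
U/II-2 aff ·: uu
U/II-3 un I-1×I-2: UU|Uu
U/III-1 un II-2×II-1: Uu
U/III-2 un II-2×II-1: Uu
⇒ U over [I-1,I-2,II-1,II-2,II-3,III-1,III-2]: 13 consistent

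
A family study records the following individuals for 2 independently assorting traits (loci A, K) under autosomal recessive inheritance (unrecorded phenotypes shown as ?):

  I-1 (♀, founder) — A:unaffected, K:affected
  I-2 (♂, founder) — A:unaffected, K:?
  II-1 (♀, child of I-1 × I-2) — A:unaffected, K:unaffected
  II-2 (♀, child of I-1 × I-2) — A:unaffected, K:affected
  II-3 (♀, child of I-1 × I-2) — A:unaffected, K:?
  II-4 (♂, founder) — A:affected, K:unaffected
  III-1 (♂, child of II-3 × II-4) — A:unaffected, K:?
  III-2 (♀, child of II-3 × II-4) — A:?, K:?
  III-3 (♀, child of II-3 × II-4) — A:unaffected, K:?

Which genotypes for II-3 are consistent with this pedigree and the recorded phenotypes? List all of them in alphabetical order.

II-3 ∈ {AA Kk, AA kk, Aa Kk, Aa kk}

A/I-1 un ·: AA|Aa
A/I-2 un ·: AA|Aa
A/II-1 un I-1×I-2: AA|Aa
A/II-2 un I-1×I-2: AA|Aa
A/II-3 un I-1×I-2: AA|Aa
A/II-4 aff ·: aa
A/III-1 un II-3×II-4: Aa
A/III-2 ? II-3×II-4: Aa|aa
A/III-3 un II-3×II-4: Aa
⇒ A over [I-1,I-2,II-1,II-2,II-3,II-4,III-1,III-2,III-3]: 37 consistent
K/I-1 aff ·: kk
K/I-2 ? ·: Kk
K/II-1 un I-1×I-2: Kk
K/II-2 aff I-1×I-2: kk
K/II-3 ? I-1×I-2: Kk|kk
K/II-4 un ·: KK|Kk
K/III-1 ? II-3×II-4: KK|Kk|kk
K/III-2 ? II-3×II-4: KK|Kk|kk
K/III-3 ? II-3×II-4: KK|Kk|kk
⇒ K over [I-1,I-2,II-1,II-2,II-3,II-4,III-1,III-2,III-3]: 44 consistent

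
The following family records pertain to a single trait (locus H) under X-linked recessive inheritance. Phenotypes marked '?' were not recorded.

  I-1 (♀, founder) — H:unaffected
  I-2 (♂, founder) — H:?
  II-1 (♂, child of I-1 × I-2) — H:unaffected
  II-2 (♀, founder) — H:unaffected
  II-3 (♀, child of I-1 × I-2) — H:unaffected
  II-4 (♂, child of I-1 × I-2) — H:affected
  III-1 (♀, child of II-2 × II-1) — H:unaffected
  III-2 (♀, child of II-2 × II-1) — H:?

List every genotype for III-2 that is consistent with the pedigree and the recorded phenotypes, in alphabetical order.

III-2 ∈ {X^HX^H, X^HX^h}

H/I-1 un ·: X^HX^h
H/I-2 ? ·: X^HY|X^hY
H/II-1 un I-1×I-2: X^HY
H/II-2 un ·: X^HX^H|X^HX^h
H/II-3 un I-1×I-2: X^HX^H|X^HX^h
H/II-4 aff I-1×I-2: X^hY
H/III-1 un II-2×II-1: X^HX^H|X^HX^h
H/III-2 ? II-2×II-1: X^HX^H|X^HX^h
⇒ H over [I-1,I-2,II-1,II-2,II-3,II-4,III-1,III-2]: 15 consistent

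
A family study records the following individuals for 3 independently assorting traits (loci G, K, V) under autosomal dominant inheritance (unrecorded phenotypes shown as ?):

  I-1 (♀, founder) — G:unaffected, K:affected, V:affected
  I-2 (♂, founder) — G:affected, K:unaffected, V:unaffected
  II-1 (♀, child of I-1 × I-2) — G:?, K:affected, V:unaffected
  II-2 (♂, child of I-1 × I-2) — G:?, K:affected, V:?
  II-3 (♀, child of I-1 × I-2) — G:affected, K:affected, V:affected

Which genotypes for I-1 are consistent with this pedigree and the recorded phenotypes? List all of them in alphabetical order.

I-1 ∈ {gg KK Vv, gg Kk Vv}

G/I-1 un ·: gg
G/I-2 aff ·: Gg|GG
G/II-1 ? I-1×I-2: gg|Gg
G/II-2 ? I-1×I-2: gg|Gg
G/II-3 aff I-1×I-2: Gg
⇒ G over [I-1,I-2,II-1,II-2,II-3]: 5 consistent
K/I-1 aff ·: Kk|KK
K/I-2 un ·: kk
K/II-1 aff I-1×I-2: Kk
K/II-2 aff I-1×I-2: Kk
K/II-3 aff I-1×I-2: Kk
⇒ K over [I-1,I-2,II-1,II-2,II-3]: 2 consistent
V/I-1 aff ·: Vv
V/I-2 un ·: vv
V/II-1 un I-1×I-2: vv
V/II-2 ? I-1×I-2: vv|Vv
V/II-3 aff I-1×I-2: Vv
⇒ V over [I-1,I-2,II-1,II-2,II-3]: 2 consistent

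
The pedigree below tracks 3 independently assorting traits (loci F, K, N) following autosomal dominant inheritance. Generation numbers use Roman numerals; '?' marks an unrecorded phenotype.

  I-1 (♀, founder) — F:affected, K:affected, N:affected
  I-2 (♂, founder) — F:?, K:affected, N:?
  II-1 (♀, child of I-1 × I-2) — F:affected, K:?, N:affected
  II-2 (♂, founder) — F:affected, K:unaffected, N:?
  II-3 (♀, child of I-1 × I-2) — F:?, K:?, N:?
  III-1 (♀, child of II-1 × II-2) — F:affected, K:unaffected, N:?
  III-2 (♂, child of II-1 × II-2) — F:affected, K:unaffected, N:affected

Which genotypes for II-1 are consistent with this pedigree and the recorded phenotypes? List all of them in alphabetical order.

F/I-1 aff ·: Ff|FF
F/I-2 ? ·: ff|Ff|FF
F/II-1 aff I-1×I-2: Ff|FF
F/II-2 aff ·: Ff|FF
F/II-3 ? I-1×I-2: ff|Ff|FF
F/III-1 aff II-1×II-2: Ff|FF
F/III-2 aff II-1×II-2: Ff|FF
⇒ F over [I-1,I-2,II-1,II-2,II-3,III-1,III-2]: 120 consistent
K/I-1 aff ·: Kk|KK
K/I-2 aff ·: Kk|KK
K/II-1 ? I-1×I-2: kk|Kk
K/II-2 un ·: kk
K/II-3 ? I-1×I-2: kk|Kk|KK
K/III-1 un II-1×II-2: kk
K/III-2 un II-1×II-2: kk
⇒ K over [I-1,I-2,II-1,II-2,II-3,III-1,III-2]: 10 consistent
N/I-1 aff ·: Nn|NN
N/I-2 ? ·: nn|Nn|NN
N/II-1 aff I-1×I-2: Nn|NN
N/II-2 ? ·: nn|Nn|NN
N/II-3 ? I-1×I-2: nn|Nn|NN
N/III-1 ? II-1×II-2: nn|Nn|NN
N/III-2 aff II-1×II-2: Nn|NN
⇒ N over [I-1,I-2,II-1,II-2,II-3,III-1,III-2]: 168 consistent

II-1 ∈ {FF Kk NN, FF Kk Nn, FF kk NN, FF kk Nn, Ff Kk NN, Ff Kk Nn, Ff kk NN, Ff kk Nn}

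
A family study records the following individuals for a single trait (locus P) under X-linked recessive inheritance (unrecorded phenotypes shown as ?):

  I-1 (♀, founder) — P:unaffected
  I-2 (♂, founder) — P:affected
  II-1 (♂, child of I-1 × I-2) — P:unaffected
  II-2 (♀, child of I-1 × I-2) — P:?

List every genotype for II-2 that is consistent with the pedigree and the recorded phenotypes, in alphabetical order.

P/I-1 un ·: X^PX^P|X^PX^p
P/I-2 aff ·: X^pY
P/II-1 un I-1×I-2: X^PY
P/II-2 ? I-1×I-2: X^PX^p|X^pX^p
⇒ P over [I-1,I-2,II-1,II-2]: 3 consistent

II-2 ∈ {X^PX^p, X^pX^p}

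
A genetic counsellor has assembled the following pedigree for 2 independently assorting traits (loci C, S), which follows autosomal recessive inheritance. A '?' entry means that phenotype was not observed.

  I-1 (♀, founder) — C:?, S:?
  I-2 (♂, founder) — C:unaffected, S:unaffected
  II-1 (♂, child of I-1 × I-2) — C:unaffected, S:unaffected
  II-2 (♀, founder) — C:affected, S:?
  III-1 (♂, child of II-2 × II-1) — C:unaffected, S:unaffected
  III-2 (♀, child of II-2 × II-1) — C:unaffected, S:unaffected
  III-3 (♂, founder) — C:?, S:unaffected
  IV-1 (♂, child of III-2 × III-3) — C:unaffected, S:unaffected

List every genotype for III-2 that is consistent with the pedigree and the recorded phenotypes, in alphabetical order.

C/I-1 ? ·: CC|Cc|cc
C/I-2 un ·: CC|Cc
C/II-1 un I-1×I-2: CC|Cc
C/II-2 aff ·: cc
C/III-1 un II-2×II-1: Cc
C/III-2 un II-2×II-1: Cc
C/III-3 ? ·: CC|Cc|cc
C/IV-1 un III-2×III-3: CC|Cc
⇒ C over [I-1,I-2,II-1,II-2,III-1,III-2,III-3,IV-1]: 45 consistent
S/I-1 ? ·: SS|Ss|ss
S/I-2 un ·: SS|Ss
S/II-1 un I-1×I-2: SS|Ss
S/II-2 ? ·: SS|Ss|ss
S/III-1 un II-2×II-1: SS|Ss
S/III-2 un II-2×II-1: SS|Ss
S/III-3 un ·: SS|Ss
S/IV-1 un III-2×III-3: SS|Ss
⇒ S over [I-1,I-2,II-1,II-2,III-1,III-2,III-3,IV-1]: 244 consistent

III-2 ∈ {Cc SS, Cc Ss}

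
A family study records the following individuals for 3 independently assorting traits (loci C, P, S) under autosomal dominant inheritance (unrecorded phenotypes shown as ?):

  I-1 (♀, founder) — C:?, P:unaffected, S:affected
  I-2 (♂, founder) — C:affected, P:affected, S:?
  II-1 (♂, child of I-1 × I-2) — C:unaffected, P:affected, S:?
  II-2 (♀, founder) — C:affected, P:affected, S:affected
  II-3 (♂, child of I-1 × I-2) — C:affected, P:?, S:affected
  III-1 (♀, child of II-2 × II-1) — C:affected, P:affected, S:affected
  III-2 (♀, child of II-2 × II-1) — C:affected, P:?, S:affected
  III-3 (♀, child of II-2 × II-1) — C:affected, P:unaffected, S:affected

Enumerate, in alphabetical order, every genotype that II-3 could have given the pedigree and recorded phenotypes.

II-3 ∈ {CC Pp SS, CC Pp Ss, CC pp SS, CC pp Ss, Cc Pp SS, Cc Pp Ss, Cc pp SS, Cc pp Ss}

C/I-1 ? ·: cc|Cc
C/I-2 aff ·: Cc
C/II-1 un I-1×I-2: cc
C/II-2 aff ·: Cc|CC
C/II-3 aff I-1×I-2: Cc|CC
C/III-1 aff II-2×II-1: Cc
C/III-2 aff II-2×II-1: Cc
C/III-3 aff II-2×II-1: Cc
⇒ C over [I-1,I-2,II-1,II-2,II-3,III-1,III-2,III-3]: 6 consistent
P/I-1 un ·: pp
P/I-2 aff ·: Pp|PP
P/II-1 aff I-1×I-2: Pp
P/II-2 aff ·: Pp
P/II-3 ? I-1×I-2: pp|Pp
P/III-1 aff II-2×II-1: Pp|PP
P/III-2 ? II-2×II-1: pp|Pp|PP
P/III-3 un II-2×II-1: pp
⇒ P over [I-1,I-2,II-1,II-2,II-3,III-1,III-2,III-3]: 18 consistent
S/I-1 aff ·: Ss|SS
S/I-2 ? ·: ss|Ss|SS
S/II-1 ? I-1×I-2: ss|Ss|SS
S/II-2 aff ·: Ss|SS
S/II-3 aff I-1×I-2: Ss|SS
S/III-1 aff II-2×II-1: Ss|SS
S/III-2 aff II-2×II-1: Ss|SS
S/III-3 aff II-2×II-1: Ss|SS
⇒ S over [I-1,I-2,II-1,II-2,II-3,III-1,III-2,III-3]: 197 consistent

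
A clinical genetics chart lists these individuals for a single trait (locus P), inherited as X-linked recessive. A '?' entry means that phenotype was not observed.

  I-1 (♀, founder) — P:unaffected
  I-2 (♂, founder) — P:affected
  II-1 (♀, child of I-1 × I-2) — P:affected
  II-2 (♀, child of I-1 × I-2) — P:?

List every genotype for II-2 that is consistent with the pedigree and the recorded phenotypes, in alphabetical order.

P/I-1 un ·: X^PX^p
P/I-2 aff ·: X^pY
P/II-1 aff I-1×I-2: X^pX^p
P/II-2 ? I-1×I-2: X^PX^p|X^pX^p
⇒ P over [I-1,I-2,II-1,II-2]: 2 consistent

II-2 ∈ {X^PX^p, X^pX^p}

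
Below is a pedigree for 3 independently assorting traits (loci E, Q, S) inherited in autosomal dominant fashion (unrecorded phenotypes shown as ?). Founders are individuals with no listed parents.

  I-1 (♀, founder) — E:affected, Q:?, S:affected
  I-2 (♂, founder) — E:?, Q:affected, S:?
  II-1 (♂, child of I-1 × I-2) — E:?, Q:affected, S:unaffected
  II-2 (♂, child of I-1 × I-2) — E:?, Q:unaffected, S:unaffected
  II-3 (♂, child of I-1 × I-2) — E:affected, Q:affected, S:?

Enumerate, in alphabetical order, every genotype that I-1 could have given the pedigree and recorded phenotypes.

I-1 ∈ {EE Qq Ss, EE qq Ss, Ee Qq Ss, Ee qq Ss}

E/I-1 aff ·: Ee|EE
E/I-2 ? ·: ee|Ee|EE
E/II-1 ? I-1×I-2: ee|Ee|EE
E/II-2 ? I-1×I-2: ee|Ee|EE
E/II-3 aff I-1×I-2: Ee|EE
⇒ E over [I-1,I-2,II-1,II-2,II-3]: 40 consistent
Q/I-1 ? ·: qq|Qq
Q/I-2 aff ·: Qq
Q/II-1 aff I-1×I-2: Qq|QQ
Q/II-2 un I-1×I-2: qq
Q/II-3 aff I-1×I-2: Qq|QQ
⇒ Q over [I-1,I-2,II-1,II-2,II-3]: 5 consistent
S/I-1 aff ·: Ss
S/I-2 ? ·: ss|Ss
S/II-1 un I-1×I-2: ss
S/II-2 un I-1×I-2: ss
S/II-3 ? I-1×I-2: ss|Ss|SS
⇒ S over [I-1,I-2,II-1,II-2,II-3]: 5 consistent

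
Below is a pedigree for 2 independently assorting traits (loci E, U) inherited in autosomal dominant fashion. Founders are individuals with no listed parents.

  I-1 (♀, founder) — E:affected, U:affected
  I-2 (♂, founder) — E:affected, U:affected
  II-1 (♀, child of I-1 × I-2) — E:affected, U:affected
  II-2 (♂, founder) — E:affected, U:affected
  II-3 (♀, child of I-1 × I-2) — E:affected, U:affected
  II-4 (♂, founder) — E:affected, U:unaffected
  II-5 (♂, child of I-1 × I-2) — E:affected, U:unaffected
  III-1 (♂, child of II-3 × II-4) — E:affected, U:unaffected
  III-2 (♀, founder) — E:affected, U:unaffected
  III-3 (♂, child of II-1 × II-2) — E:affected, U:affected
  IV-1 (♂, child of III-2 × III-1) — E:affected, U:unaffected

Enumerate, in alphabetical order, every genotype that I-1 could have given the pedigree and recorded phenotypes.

E/I-1 aff ·: Ee|EE
E/I-2 aff ·: Ee|EE
E/II-1 aff I-1×I-2: Ee|EE
E/II-2 aff ·: Ee|EE
E/II-3 aff I-1×I-2: Ee|EE
E/II-4 aff ·: Ee|EE
E/II-5 aff I-1×I-2: Ee|EE
E/III-1 aff II-3×II-4: Ee|EE
E/III-2 aff ·: Ee|EE
E/III-3 aff II-1×II-2: Ee|EE
E/IV-1 aff III-2×III-1: Ee|EE
⇒ E over [I-1,I-2,II-1,II-2,II-3,II-4,II-5,III-1,III-2,III-3,IV-1]: 1038 consistent
U/I-1 aff ·: Uu
U/I-2 aff ·: Uu
U/II-1 aff I-1×I-2: Uu|UU
U/II-2 aff ·: Uu|UU
U/II-3 aff I-1×I-2: Uu
U/II-4 un ·: uu
U/II-5 un I-1×I-2: uu
U/III-1 un II-3×II-4: uu
U/III-2 un ·: uu
U/III-3 aff II-1×II-2: Uu|UU
U/IV-1 un III-2×III-1: uu
⇒ U over [I-1,I-2,II-1,II-2,II-3,II-4,II-5,III-1,III-2,III-3,IV-1]: 7 consistent

I-1 ∈ {EE Uu, Ee Uu}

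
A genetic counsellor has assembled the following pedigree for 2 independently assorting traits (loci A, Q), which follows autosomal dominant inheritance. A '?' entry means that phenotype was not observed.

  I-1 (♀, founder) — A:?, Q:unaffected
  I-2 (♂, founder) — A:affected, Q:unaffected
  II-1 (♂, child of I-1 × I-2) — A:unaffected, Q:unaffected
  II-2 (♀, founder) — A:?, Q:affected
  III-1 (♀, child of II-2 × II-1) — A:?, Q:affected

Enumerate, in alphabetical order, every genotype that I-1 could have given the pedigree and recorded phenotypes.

A/I-1 ? ·: aa|Aa
A/I-2 aff ·: Aa
A/II-1 un I-1×I-2: aa
A/II-2 ? ·: aa|Aa|AA
A/III-1 ? II-2×II-1: aa|Aa
⇒ A over [I-1,I-2,II-1,II-2,III-1]: 8 consistent
Q/I-1 un ·: qq
Q/I-2 un ·: qq
Q/II-1 un I-1×I-2: qq
Q/II-2 aff ·: Qq|QQ
Q/III-1 aff II-2×II-1: Qq
⇒ Q over [I-1,I-2,II-1,II-2,III-1]: 2 consistent

I-1 ∈ {Aa qq, aa qq}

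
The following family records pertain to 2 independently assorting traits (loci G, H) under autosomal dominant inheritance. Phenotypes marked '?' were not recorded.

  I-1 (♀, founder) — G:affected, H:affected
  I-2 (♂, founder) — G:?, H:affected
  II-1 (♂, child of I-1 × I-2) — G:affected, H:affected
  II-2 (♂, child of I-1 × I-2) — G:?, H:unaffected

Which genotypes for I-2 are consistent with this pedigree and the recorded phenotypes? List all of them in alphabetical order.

I-2 ∈ {GG Hh, Gg Hh, gg Hh}

G/I-1 aff ·: Gg|GG
G/I-2 ? ·: gg|Gg|GG
G/II-1 aff I-1×I-2: Gg|GG
G/II-2 ? I-1×I-2: gg|Gg|GG
⇒ G over [I-1,I-2,II-1,II-2]: 18 consistent
H/I-1 aff ·: Hh
H/I-2 aff ·: Hh
H/II-1 aff I-1×I-2: Hh|HH
H/II-2 un I-1×I-2: hh
⇒ H over [I-1,I-2,II-1,II-2]: 2 consistent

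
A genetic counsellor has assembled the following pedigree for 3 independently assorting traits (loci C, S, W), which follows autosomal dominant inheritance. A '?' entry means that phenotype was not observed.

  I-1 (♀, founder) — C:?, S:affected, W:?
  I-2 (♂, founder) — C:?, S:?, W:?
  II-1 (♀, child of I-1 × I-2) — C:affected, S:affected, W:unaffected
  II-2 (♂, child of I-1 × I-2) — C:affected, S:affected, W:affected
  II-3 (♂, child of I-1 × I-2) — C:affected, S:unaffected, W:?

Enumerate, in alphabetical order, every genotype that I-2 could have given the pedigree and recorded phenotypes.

I-2 ∈ {CC Ss Ww, CC Ss ww, CC ss Ww, CC ss ww, Cc Ss Ww, Cc Ss ww, Cc ss Ww, Cc ss ww, cc Ss Ww, cc Ss ww, cc ss Ww, cc ss ww}

C/I-1 ? ·: cc|Cc|CC
C/I-2 ? ·: cc|Cc|CC
C/II-1 aff I-1×I-2: Cc|CC
C/II-2 aff I-1×I-2: Cc|CC
C/II-3 aff I-1×I-2: Cc|CC
⇒ C over [I-1,I-2,II-1,II-2,II-3]: 29 consistent
S/I-1 aff ·: Ss
S/I-2 ? ·: ss|Ss
S/II-1 aff I-1×I-2: Ss|SS
S/II-2 aff I-1×I-2: Ss|SS
S/II-3 un I-1×I-2: ss
⇒ S over [I-1,I-2,II-1,II-2,II-3]: 5 consistent
W/I-1 ? ·: ww|Ww
W/I-2 ? ·: ww|Ww
W/II-1 un I-1×I-2: ww
W/II-2 aff I-1×I-2: Ww|WW
W/II-3 ? I-1×I-2: ww|Ww|WW
⇒ W over [I-1,I-2,II-1,II-2,II-3]: 10 consistent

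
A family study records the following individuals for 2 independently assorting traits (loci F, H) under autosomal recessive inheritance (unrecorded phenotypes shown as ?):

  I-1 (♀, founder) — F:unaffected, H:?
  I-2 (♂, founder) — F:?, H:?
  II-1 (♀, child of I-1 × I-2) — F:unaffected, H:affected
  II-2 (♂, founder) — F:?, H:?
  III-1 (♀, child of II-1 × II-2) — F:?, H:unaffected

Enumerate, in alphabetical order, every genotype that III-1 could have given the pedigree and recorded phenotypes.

III-1 ∈ {FF Hh, Ff Hh, ff Hh}

F/I-1 un ·: FF|Ff
F/I-2 ? ·: FF|Ff|ff
F/II-1 un I-1×I-2: FF|Ff
F/II-2 ? ·: FF|Ff|ff
F/III-1 ? II-1×II-2: FF|Ff|ff
⇒ F over [I-1,I-2,II-1,II-2,III-1]: 51 consistent
H/I-1 ? ·: Hh|hh
H/I-2 ? ·: Hh|hh
H/II-1 aff I-1×I-2: hh
H/II-2 ? ·: HH|Hh
H/III-1 un II-1×II-2: Hh
⇒ H over [I-1,I-2,II-1,II-2,III-1]: 8 consistent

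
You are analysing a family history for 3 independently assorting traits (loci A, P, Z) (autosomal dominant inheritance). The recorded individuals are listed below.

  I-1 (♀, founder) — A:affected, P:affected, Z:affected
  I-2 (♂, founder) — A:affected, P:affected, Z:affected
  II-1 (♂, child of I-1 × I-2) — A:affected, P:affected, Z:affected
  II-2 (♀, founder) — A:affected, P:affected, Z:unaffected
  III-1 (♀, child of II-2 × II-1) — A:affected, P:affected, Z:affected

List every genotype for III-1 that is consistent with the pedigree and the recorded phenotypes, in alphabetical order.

A/I-1 aff ·: Aa|AA
A/I-2 aff ·: Aa|AA
A/II-1 aff I-1×I-2: Aa|AA
A/II-2 aff ·: Aa|AA
A/III-1 aff II-2×II-1: Aa|AA
⇒ A over [I-1,I-2,II-1,II-2,III-1]: 24 consistent
P/I-1 aff ·: Pp|PP
P/I-2 aff ·: Pp|PP
P/II-1 aff I-1×I-2: Pp|PP
P/II-2 aff ·: Pp|PP
P/III-1 aff II-2×II-1: Pp|PP
⇒ P over [I-1,I-2,II-1,II-2,III-1]: 24 consistent
Z/I-1 aff ·: Zz|ZZ
Z/I-2 aff ·: Zz|ZZ
Z/II-1 aff I-1×I-2: Zz|ZZ
Z/II-2 un ·: zz
Z/III-1 aff II-2×II-1: Zz
⇒ Z over [I-1,I-2,II-1,II-2,III-1]: 7 consistent

III-1 ∈ {AA PP Zz, AA Pp Zz, Aa PP Zz, Aa Pp Zz}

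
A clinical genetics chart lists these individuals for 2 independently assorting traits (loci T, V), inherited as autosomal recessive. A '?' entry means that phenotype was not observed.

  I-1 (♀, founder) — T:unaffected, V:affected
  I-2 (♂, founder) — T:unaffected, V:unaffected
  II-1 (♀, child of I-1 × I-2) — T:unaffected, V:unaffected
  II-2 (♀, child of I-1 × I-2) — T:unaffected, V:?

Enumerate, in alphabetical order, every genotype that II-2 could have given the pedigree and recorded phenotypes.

II-2 ∈ {TT Vv, TT vv, Tt Vv, Tt vv}

T/I-1 un ·: TT|Tt
T/I-2 un ·: TT|Tt
T/II-1 un I-1×I-2: TT|Tt
T/II-2 un I-1×I-2: TT|Tt
⇒ T over [I-1,I-2,II-1,II-2]: 13 consistent
V/I-1 aff ·: vv
V/I-2 un ·: VV|Vv
V/II-1 un I-1×I-2: Vv
V/II-2 ? I-1×I-2: Vv|vv
⇒ V over [I-1,I-2,II-1,II-2]: 3 consistent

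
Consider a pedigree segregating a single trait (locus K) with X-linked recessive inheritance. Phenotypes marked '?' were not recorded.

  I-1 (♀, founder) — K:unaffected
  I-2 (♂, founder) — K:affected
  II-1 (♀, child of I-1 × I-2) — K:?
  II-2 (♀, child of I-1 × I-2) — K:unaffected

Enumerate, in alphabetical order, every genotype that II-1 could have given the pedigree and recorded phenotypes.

II-1 ∈ {X^KX^k, X^kX^k}

K/I-1 un ·: X^KX^K|X^KX^k
K/I-2 aff ·: X^kY
K/II-1 ? I-1×I-2: X^KX^k|X^kX^k
K/II-2 un I-1×I-2: X^KX^k
⇒ K over [I-1,I-2,II-1,II-2]: 3 consistent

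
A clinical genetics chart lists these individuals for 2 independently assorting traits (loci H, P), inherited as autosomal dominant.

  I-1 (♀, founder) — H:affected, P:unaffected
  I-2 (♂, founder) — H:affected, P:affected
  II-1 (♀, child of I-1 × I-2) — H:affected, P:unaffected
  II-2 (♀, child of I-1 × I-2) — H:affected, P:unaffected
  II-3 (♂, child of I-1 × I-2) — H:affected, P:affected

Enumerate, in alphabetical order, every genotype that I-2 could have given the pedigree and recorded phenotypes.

I-2 ∈ {HH Pp, Hh Pp}

H/I-1 aff ·: Hh|HH
H/I-2 aff ·: Hh|HH
H/II-1 aff I-1×I-2: Hh|HH
H/II-2 aff I-1×I-2: Hh|HH
H/II-3 aff I-1×I-2: Hh|HH
⇒ H over [I-1,I-2,II-1,II-2,II-3]: 25 consistent
P/I-1 un ·: pp
P/I-2 aff ·: Pp
P/II-1 un I-1×I-2: pp
P/II-2 un I-1×I-2: pp
P/II-3 aff I-1×I-2: Pp
⇒ P over [I-1,I-2,II-1,II-2,II-3]: 1 consistent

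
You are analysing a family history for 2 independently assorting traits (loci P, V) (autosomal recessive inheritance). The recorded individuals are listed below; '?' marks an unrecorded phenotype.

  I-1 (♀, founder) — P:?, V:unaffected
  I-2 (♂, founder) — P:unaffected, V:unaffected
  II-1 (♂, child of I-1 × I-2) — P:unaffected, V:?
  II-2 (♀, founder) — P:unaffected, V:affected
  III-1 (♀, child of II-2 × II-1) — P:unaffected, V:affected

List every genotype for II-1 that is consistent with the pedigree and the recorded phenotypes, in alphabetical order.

P/I-1 ? ·: PP|Pp|pp
P/I-2 un ·: PP|Pp
P/II-1 un I-1×I-2: PP|Pp
P/II-2 un ·: PP|Pp
P/III-1 un II-2×II-1: PP|Pp
⇒ P over [I-1,I-2,II-1,II-2,III-1]: 32 consistent
V/I-1 un ·: VV|Vv
V/I-2 un ·: VV|Vv
V/II-1 ? I-1×I-2: Vv|vv
V/II-2 aff ·: vv
V/III-1 aff II-2×II-1: vv
⇒ V over [I-1,I-2,II-1,II-2,III-1]: 4 consistent

II-1 ∈ {PP Vv, PP vv, Pp Vv, Pp vv}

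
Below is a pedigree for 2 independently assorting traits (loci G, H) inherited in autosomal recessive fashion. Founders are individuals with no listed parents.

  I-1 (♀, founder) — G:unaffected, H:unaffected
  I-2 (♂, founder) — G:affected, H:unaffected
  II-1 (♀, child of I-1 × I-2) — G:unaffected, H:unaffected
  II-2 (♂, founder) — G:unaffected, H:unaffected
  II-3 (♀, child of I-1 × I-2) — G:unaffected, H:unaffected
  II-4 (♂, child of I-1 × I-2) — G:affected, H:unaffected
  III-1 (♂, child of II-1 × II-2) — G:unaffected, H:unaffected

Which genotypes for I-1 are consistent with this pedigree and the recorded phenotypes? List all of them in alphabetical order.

I-1 ∈ {Gg HH, Gg Hh}

G/I-1 un ·: Gg
G/I-2 aff ·: gg
G/II-1 un I-1×I-2: Gg
G/II-2 un ·: GG|Gg
G/II-3 un I-1×I-2: Gg
G/II-4 aff I-1×I-2: gg
G/III-1 un II-1×II-2: GG|Gg
⇒ G over [I-1,I-2,II-1,II-2,II-3,II-4,III-1]: 4 consistent
H/I-1 un ·: HH|Hh
H/I-2 un ·: HH|Hh
H/II-1 un I-1×I-2: HH|Hh
H/II-2 un ·: HH|Hh
H/II-3 un I-1×I-2: HH|Hh
H/II-4 un I-1×I-2: HH|Hh
H/III-1 un II-1×II-2: HH|Hh
⇒ H over [I-1,I-2,II-1,II-2,II-3,II-4,III-1]: 87 consistent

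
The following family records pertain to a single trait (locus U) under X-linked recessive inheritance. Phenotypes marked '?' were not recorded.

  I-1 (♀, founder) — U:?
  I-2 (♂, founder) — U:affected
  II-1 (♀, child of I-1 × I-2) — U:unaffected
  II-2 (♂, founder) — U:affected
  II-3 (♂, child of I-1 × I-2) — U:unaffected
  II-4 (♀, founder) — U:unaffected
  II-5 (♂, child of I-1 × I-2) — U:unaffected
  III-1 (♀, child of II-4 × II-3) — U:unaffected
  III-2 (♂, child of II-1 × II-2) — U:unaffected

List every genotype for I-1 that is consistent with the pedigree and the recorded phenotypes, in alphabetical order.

I-1 ∈ {X^UX^U, X^UX^u}

U/I-1 ? ·: X^UX^U|X^UX^u
U/I-2 aff ·: X^uY
U/II-1 un I-1×I-2: X^UX^u
U/II-2 aff ·: X^uY
U/II-3 un I-1×I-2: X^UY
U/II-4 un ·: X^UX^U|X^UX^u
U/II-5 un I-1×I-2: X^UY
U/III-1 un II-4×II-3: X^UX^U|X^UX^u
U/III-2 un II-1×II-2: X^UY
⇒ U over [I-1,I-2,II-1,II-2,II-3,II-4,II-5,III-1,III-2]: 6 consistent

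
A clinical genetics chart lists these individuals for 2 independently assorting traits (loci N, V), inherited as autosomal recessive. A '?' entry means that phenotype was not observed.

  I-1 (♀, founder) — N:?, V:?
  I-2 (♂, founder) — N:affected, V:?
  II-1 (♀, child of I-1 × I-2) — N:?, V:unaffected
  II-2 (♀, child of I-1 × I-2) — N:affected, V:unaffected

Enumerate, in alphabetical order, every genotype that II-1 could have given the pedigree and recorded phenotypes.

II-1 ∈ {Nn VV, Nn Vv, nn VV, nn Vv}

N/I-1 ? ·: Nn|nn
N/I-2 aff ·: nn
N/II-1 ? I-1×I-2: Nn|nn
N/II-2 aff I-1×I-2: nn
⇒ N over [I-1,I-2,II-1,II-2]: 3 consistent
V/I-1 ? ·: VV|Vv|vv
V/I-2 ? ·: VV|Vv|vv
V/II-1 un I-1×I-2: VV|Vv
V/II-2 un I-1×I-2: VV|Vv
⇒ V over [I-1,I-2,II-1,II-2]: 17 consistent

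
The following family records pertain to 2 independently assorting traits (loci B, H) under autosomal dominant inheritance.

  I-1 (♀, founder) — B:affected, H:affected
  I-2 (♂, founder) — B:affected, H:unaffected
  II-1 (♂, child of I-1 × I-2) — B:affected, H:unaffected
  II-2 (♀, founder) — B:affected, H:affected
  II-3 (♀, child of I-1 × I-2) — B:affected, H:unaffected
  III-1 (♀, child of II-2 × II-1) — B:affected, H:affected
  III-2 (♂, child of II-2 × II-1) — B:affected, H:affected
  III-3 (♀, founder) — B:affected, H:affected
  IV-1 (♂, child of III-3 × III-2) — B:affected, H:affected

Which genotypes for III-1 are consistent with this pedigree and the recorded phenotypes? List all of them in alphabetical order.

B/I-1 aff ·: Bb|BB
B/I-2 aff ·: Bb|BB
B/II-1 aff I-1×I-2: Bb|BB
B/II-2 aff ·: Bb|BB
B/II-3 aff I-1×I-2: Bb|BB
B/III-1 aff II-2×II-1: Bb|BB
B/III-2 aff II-2×II-1: Bb|BB
B/III-3 aff ·: Bb|BB
B/IV-1 aff III-3×III-2: Bb|BB
⇒ B over [I-1,I-2,II-1,II-2,II-3,III-1,III-2,III-3,IV-1]: 287 consistent
H/I-1 aff ·: Hh
H/I-2 un ·: hh
H/II-1 un I-1×I-2: hh
H/II-2 aff ·: Hh|HH
H/II-3 un I-1×I-2: hh
H/III-1 aff II-2×II-1: Hh
H/III-2 aff II-2×II-1: Hh
H/III-3 aff ·: Hh|HH
H/IV-1 aff III-3×III-2: Hh|HH
⇒ H over [I-1,I-2,II-1,II-2,II-3,III-1,III-2,III-3,IV-1]: 8 consistent

III-1 ∈ {BB Hh, Bb Hh}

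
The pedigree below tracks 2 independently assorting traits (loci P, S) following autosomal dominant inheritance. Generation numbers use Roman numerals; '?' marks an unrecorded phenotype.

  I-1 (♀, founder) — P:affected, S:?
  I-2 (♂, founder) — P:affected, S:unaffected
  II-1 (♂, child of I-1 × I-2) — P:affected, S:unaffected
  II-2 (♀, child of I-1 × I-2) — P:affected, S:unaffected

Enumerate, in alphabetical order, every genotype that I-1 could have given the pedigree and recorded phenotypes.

P/I-1 aff ·: Pp|PP
P/I-2 aff ·: Pp|PP
P/II-1 aff I-1×I-2: Pp|PP
P/II-2 aff I-1×I-2: Pp|PP
⇒ P over [I-1,I-2,II-1,II-2]: 13 consistent
S/I-1 ? ·: ss|Ss
S/I-2 un ·: ss
S/II-1 un I-1×I-2: ss
S/II-2 un I-1×I-2: ss
⇒ S over [I-1,I-2,II-1,II-2]: 2 consistent

I-1 ∈ {PP Ss, PP ss, Pp Ss, Pp ss}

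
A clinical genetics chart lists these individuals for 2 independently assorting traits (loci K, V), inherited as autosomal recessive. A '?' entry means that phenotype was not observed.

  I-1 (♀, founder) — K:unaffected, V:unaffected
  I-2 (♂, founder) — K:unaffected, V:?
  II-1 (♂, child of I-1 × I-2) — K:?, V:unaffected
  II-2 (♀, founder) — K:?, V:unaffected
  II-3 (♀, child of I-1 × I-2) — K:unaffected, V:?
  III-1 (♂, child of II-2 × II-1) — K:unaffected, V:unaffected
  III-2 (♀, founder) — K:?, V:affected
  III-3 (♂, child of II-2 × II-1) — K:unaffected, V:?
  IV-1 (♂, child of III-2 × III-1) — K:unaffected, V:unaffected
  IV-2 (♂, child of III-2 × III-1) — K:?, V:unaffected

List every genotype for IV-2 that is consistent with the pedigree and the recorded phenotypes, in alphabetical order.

IV-2 ∈ {KK Vv, Kk Vv, kk Vv}

K/I-1 un ·: KK|Kk
K/I-2 un ·: KK|Kk
K/II-1 ? I-1×I-2: KK|Kk|kk
K/II-2 ? ·: KK|Kk|kk
K/II-3 un I-1×I-2: KK|Kk
K/III-1 un II-2×II-1: KK|Kk
K/III-2 ? ·: KK|Kk|kk
K/III-3 un II-2×II-1: KK|Kk
K/IV-1 un III-2×III-1: KK|Kk
K/IV-2 ? III-2×III-1: KK|Kk|kk
⇒ K over [I-1,I-2,II-1,II-2,II-3,III-1,III-2,III-3,IV-1,IV-2]: 930 consistent
V/I-1 un ·: VV|Vv
V/I-2 ? ·: VV|Vv|vv
V/II-1 un I-1×I-2: VV|Vv
V/II-2 un ·: VV|Vv
V/II-3 ? I-1×I-2: VV|Vv|vv
V/III-1 un II-2×II-1: VV|Vv
V/III-2 aff ·: vv
V/III-3 ? II-2×II-1: VV|Vv|vv
V/IV-1 un III-2×III-1: Vv
V/IV-2 un III-2×III-1: Vv
⇒ V over [I-1,I-2,II-1,II-2,II-3,III-1,III-2,III-3,IV-1,IV-2]: 140 consistent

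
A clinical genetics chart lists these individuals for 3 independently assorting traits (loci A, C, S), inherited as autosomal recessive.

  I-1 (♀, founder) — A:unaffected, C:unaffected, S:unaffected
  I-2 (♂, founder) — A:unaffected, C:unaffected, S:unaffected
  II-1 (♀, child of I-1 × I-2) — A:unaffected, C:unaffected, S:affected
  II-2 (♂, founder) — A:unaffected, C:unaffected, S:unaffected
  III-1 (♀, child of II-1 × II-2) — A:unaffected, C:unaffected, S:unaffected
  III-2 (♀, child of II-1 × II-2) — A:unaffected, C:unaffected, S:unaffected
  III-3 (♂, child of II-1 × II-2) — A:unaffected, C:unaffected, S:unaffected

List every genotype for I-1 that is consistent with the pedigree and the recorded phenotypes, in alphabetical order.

A/I-1 un ·: AA|Aa
A/I-2 un ·: AA|Aa
A/II-1 un I-1×I-2: AA|Aa
A/II-2 un ·: AA|Aa
A/III-1 un II-1×II-2: AA|Aa
A/III-2 un II-1×II-2: AA|Aa
A/III-3 un II-1×II-2: AA|Aa
⇒ A over [I-1,I-2,II-1,II-2,III-1,III-2,III-3]: 84 consistent
C/I-1 un ·: CC|Cc
C/I-2 un ·: CC|Cc
C/II-1 un I-1×I-2: CC|Cc
C/II-2 un ·: CC|Cc
C/III-1 un II-1×II-2: CC|Cc
C/III-2 un II-1×II-2: CC|Cc
C/III-3 un II-1×II-2: CC|Cc
⇒ C over [I-1,I-2,II-1,II-2,III-1,III-2,III-3]: 84 consistent
S/I-1 un ·: Ss
S/I-2 un ·: Ss
S/II-1 aff I-1×I-2: ss
S/II-2 un ·: SS|Ss
S/III-1 un II-1×II-2: Ss
S/III-2 un II-1×II-2: Ss
S/III-3 un II-1×II-2: Ss
⇒ S over [I-1,I-2,II-1,II-2,III-1,III-2,III-3]: 2 consistent

I-1 ∈ {AA CC Ss, AA Cc Ss, Aa CC Ss, Aa Cc Ss}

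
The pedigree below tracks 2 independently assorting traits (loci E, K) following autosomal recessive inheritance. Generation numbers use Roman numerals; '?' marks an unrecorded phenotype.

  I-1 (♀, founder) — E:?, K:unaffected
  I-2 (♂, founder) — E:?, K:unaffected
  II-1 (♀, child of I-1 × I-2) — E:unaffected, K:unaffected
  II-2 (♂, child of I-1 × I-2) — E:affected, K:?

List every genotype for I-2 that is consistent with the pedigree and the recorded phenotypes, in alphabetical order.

E/I-1 ? ·: Ee|ee
E/I-2 ? ·: Ee|ee
E/II-1 un I-1×I-2: EE|Ee
E/II-2 aff I-1×I-2: ee
⇒ E over [I-1,I-2,II-1,II-2]: 4 consistent
K/I-1 un ·: KK|Kk
K/I-2 un ·: KK|Kk
K/II-1 un I-1×I-2: KK|Kk
K/II-2 ? I-1×I-2: KK|Kk|kk
⇒ K over [I-1,I-2,II-1,II-2]: 15 consistent

I-2 ∈ {Ee KK, Ee Kk, ee KK, ee Kk}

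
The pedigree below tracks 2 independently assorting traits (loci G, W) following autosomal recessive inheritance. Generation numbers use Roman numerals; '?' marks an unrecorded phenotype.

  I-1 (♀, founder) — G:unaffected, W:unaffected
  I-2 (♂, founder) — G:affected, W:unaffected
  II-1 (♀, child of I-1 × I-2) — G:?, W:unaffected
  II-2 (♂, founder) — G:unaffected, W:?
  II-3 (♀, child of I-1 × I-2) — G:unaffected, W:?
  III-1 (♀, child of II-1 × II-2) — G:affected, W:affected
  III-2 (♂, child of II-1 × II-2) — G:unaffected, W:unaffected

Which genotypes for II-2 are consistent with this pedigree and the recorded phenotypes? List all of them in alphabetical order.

II-2 ∈ {Gg Ww, Gg ww}

G/I-1 un ·: GG|Gg
G/I-2 aff ·: gg
G/II-1 ? I-1×I-2: Gg|gg
G/II-2 un ·: Gg
G/II-3 un I-1×I-2: Gg
G/III-1 aff II-1×II-2: gg
G/III-2 un II-1×II-2: GG|Gg
⇒ G over [I-1,I-2,II-1,II-2,II-3,III-1,III-2]: 5 consistent
W/I-1 un ·: WW|Ww
W/I-2 un ·: WW|Ww
W/II-1 un I-1×I-2: Ww
W/II-2 ? ·: Ww|ww
W/II-3 ? I-1×I-2: WW|Ww|ww
W/III-1 aff II-1×II-2: ww
W/III-2 un II-1×II-2: WW|Ww
⇒ W over [I-1,I-2,II-1,II-2,II-3,III-1,III-2]: 21 consistent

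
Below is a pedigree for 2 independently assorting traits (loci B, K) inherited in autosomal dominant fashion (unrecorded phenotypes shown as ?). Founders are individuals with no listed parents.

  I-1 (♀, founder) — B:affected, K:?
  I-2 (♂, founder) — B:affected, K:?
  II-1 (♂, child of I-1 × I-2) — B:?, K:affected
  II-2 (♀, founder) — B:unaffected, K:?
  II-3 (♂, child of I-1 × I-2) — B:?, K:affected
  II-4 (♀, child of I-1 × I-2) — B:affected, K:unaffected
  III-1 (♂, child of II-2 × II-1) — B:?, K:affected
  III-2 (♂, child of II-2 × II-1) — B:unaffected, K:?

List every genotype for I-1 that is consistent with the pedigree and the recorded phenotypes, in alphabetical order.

I-1 ∈ {BB Kk, BB kk, Bb Kk, Bb kk}

B/I-1 aff ·: Bb|BB
B/I-2 aff ·: Bb|BB
B/II-1 ? I-1×I-2: bb|Bb
B/II-2 un ·: bb
B/II-3 ? I-1×I-2: bb|Bb|BB
B/II-4 aff I-1×I-2: Bb|BB
B/III-1 ? II-2×II-1: bb|Bb
B/III-2 un II-2×II-1: bb
⇒ B over [I-1,I-2,II-1,II-2,II-3,II-4,III-1,III-2]: 34 consistent
K/I-1 ? ·: kk|Kk
K/I-2 ? ·: kk|Kk
K/II-1 aff I-1×I-2: Kk|KK
K/II-2 ? ·: kk|Kk|KK
K/II-3 aff I-1×I-2: Kk|KK
K/II-4 un I-1×I-2: kk
K/III-1 aff II-2×II-1: Kk|KK
K/III-2 ? II-2×II-1: kk|Kk|KK
⇒ K over [I-1,I-2,II-1,II-2,II-3,II-4,III-1,III-2]: 60 consistent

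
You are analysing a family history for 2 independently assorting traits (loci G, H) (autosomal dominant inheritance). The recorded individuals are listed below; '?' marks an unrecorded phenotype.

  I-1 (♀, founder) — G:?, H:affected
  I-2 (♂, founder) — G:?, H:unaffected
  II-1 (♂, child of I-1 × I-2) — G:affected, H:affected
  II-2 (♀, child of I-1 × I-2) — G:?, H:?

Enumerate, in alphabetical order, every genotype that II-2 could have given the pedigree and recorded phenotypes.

G/I-1 ? ·: gg|Gg|GG
G/I-2 ? ·: gg|Gg|GG
G/II-1 aff I-1×I-2: Gg|GG
G/II-2 ? I-1×I-2: gg|Gg|GG
⇒ G over [I-1,I-2,II-1,II-2]: 21 consistent
H/I-1 aff ·: Hh|HH
H/I-2 un ·: hh
H/II-1 aff I-1×I-2: Hh
H/II-2 ? I-1×I-2: hh|Hh
⇒ H over [I-1,I-2,II-1,II-2]: 3 consistent

II-2 ∈ {GG Hh, GG hh, Gg Hh, Gg hh, gg Hh, gg hh}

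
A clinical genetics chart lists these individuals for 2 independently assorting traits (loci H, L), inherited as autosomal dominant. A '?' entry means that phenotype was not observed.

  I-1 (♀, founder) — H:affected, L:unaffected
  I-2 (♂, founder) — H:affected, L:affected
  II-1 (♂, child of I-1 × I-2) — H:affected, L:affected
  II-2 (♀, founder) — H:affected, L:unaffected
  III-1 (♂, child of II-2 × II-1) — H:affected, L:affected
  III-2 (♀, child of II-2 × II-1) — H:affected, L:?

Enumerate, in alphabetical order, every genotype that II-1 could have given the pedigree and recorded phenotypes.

II-1 ∈ {HH Ll, Hh Ll}

H/I-1 aff ·: Hh|HH
H/I-2 aff ·: Hh|HH
H/II-1 aff I-1×I-2: Hh|HH
H/II-2 aff ·: Hh|HH
H/III-1 aff II-2×II-1: Hh|HH
H/III-2 aff II-2×II-1: Hh|HH
⇒ H over [I-1,I-2,II-1,II-2,III-1,III-2]: 44 consistent
L/I-1 un ·: ll
L/I-2 aff ·: Ll|LL
L/II-1 aff I-1×I-2: Ll
L/II-2 un ·: ll
L/III-1 aff II-2×II-1: Ll
L/III-2 ? II-2×II-1: ll|Ll
⇒ L over [I-1,I-2,II-1,II-2,III-1,III-2]: 4 consistent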